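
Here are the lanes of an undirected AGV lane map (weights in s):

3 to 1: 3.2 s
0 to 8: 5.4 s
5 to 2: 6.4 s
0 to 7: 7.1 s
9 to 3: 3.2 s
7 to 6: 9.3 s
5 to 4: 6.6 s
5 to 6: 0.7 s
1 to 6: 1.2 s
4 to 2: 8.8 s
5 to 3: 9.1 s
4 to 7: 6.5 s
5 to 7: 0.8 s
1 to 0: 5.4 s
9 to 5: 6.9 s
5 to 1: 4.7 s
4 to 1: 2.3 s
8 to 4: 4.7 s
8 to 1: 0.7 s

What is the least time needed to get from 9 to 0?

11.8 s

Compare a few routes:
9–3–1–8–0: 3.2+3.2+0.7+5.4 = 12.5
9–3–1–0: 3.2+3.2+5.4 = 11.8
The minimum is 11.8 s via 9–3–1–0.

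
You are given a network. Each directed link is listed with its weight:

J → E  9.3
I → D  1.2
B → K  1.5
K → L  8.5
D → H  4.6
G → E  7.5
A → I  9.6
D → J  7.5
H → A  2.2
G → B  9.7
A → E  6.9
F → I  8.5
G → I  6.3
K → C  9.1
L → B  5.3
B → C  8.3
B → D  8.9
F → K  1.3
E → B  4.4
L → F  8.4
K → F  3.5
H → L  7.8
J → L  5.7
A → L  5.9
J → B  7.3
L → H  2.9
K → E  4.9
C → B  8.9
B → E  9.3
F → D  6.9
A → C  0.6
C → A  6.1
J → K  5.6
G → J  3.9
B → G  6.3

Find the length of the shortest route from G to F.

Running Dijkstra from G:
G: 0
J: 3.9  (via G)
I: 6.3  (via G)
D: 7.5  (via I)
E: 7.5  (via G)
K: 9.5  (via J)
L: 9.6  (via J)
B: 9.7  (via G)
H: 12.1  (via D)
F: 13  (via K)
Shortest route: G–J–K–F = 13.

13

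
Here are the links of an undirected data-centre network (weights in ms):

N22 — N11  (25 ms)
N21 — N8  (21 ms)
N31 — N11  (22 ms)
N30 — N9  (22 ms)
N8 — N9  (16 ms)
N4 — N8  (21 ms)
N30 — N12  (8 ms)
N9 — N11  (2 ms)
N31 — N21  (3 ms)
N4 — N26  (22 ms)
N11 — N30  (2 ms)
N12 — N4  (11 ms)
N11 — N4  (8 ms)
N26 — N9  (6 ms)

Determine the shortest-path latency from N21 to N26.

33 ms

Compare a few routes:
N21 → N31 → N11 → N9 → N26: 3+22+2+6 = 33
N21 → N8 → N9 → N26: 21+16+6 = 43
Cheapest is N21 → N31 → N11 → N9 → N26 at 33 ms.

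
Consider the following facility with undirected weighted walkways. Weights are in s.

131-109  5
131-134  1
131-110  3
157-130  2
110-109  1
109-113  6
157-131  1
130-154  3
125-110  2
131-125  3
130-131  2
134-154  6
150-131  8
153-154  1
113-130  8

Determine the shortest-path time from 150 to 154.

Candidate routes:
150–131–157–130–154: 8+1+2+3 = 14
150–131–130–154: 8+2+3 = 13
Cheapest is 150–131–130–154 at 13 s.

13 s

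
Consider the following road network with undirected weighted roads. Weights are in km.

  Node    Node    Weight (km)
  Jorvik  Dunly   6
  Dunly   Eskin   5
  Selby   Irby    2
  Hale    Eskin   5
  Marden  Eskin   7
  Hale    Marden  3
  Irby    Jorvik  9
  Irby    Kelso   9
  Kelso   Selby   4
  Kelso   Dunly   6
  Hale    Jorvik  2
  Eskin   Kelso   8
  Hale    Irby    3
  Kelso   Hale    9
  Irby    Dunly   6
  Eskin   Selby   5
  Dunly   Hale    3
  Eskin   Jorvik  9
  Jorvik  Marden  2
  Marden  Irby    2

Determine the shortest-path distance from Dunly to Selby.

Settle nodes by increasing distance from Dunly:
Dunly: 0
Hale: 3  (via Dunly)
Jorvik: 5  (via Hale)
Eskin: 5  (via Dunly)
Irby: 6  (via Dunly)
Marden: 6  (via Hale)
Kelso: 6  (via Dunly)
Selby: 8  (via Irby)
Shortest route: Dunly–Irby–Selby = 8 km.

8 km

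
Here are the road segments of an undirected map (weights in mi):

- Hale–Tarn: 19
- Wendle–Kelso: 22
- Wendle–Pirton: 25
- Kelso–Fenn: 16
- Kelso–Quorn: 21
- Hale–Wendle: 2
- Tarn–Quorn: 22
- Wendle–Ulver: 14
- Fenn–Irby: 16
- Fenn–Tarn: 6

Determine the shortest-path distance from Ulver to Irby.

Shortest distances from Ulver:
Ulver: 0
Wendle: 14  (via Ulver)
Hale: 16  (via Wendle)
Tarn: 35  (via Hale)
Kelso: 36  (via Wendle)
Pirton: 39  (via Wendle)
Fenn: 41  (via Tarn)
Irby: 57  (via Fenn)
Shortest route: Ulver → Wendle → Hale → Tarn → Fenn → Irby = 57 mi.

57 mi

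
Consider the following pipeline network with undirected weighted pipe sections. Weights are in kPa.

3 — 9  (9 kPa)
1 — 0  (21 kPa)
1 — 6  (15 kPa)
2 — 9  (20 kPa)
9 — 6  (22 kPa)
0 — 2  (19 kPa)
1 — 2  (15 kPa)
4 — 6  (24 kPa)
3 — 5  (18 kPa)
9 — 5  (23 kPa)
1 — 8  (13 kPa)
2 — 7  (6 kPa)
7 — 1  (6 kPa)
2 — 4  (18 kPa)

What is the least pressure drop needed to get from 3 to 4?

47 kPa

Compare a few routes:
3–9–6–4: 9+22+24 = 55
3–9–2–4: 9+20+18 = 47
3–9–6–1–7–2–4: 9+22+15+6+6+18 = 76
Cheapest is 3–9–2–4 at 47 kPa.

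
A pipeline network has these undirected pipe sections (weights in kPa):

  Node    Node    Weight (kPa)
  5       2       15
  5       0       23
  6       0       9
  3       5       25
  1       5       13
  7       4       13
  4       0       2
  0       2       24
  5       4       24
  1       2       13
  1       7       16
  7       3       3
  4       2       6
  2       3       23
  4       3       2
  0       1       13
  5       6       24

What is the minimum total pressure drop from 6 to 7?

16 kPa

Enumerating some paths:
6 - 0 - 4 - 7: 9+2+13 = 24
6 - 0 - 4 - 3 - 7: 9+2+2+3 = 16
The minimum is 16 kPa via 6 - 0 - 4 - 3 - 7.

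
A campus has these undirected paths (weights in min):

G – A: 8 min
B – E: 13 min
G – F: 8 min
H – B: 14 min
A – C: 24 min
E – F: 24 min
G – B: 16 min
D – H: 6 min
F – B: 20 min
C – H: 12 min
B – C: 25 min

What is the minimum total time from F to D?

40 min

Enumerating some paths:
F → G → B → H → D: 8+16+14+6 = 44
F → E → B → H → D: 24+13+14+6 = 57
F → B → H → D: 20+14+6 = 40
Cheapest is F → B → H → D at 40 min.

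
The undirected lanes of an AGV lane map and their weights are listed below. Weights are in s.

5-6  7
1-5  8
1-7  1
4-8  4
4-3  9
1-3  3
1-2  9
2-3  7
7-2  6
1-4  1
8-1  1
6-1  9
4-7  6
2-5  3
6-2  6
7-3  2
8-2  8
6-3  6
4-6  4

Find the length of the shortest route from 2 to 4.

Candidate routes:
2–6–4: 6+4 = 10
2–7–1–4: 6+1+1 = 8
2–1–4: 9+1 = 10
2–8–1–4: 8+1+1 = 10
Cheapest is 2–7–1–4 at 8 s.

8 s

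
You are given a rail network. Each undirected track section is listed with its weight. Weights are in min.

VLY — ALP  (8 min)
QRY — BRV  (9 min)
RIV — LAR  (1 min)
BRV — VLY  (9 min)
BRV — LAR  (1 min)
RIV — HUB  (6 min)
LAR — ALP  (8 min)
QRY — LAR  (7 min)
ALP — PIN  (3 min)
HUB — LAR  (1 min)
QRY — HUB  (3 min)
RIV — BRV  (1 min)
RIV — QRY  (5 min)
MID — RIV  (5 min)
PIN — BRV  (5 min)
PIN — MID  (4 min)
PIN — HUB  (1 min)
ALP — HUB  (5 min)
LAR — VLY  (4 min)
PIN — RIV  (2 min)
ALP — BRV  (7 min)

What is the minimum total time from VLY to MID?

10 min

Enumerating some paths:
VLY - LAR - BRV - RIV - MID: 4+1+1+5 = 11
VLY - LAR - RIV - PIN - MID: 4+1+2+4 = 11
VLY - LAR - RIV - MID: 4+1+5 = 10
Cheapest is VLY - LAR - RIV - MID at 10 min.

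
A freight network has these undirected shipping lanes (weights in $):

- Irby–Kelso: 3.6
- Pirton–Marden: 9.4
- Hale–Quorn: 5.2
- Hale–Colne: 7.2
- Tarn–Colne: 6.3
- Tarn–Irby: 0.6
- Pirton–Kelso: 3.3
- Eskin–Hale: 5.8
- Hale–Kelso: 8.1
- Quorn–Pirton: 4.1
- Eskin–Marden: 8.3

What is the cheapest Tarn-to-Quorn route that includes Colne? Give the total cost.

Shortest Tarn→Colne: Tarn–Colne = 6.3
Shortest Colne→Quorn: Colne–Hale–Quorn = 12.4
Total via Colne: 6.3 + 12.4 = $18.7.

$18.7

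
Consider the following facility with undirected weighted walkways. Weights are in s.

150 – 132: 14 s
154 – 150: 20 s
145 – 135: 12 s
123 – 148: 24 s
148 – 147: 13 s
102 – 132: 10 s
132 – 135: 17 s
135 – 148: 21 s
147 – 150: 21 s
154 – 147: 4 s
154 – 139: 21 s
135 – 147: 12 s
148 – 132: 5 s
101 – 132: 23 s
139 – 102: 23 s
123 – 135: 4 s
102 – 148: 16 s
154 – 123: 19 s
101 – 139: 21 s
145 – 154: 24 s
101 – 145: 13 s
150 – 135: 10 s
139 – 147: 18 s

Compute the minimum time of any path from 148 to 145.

Shortest distances from 148:
148: 0
132: 5  (via 148)
147: 13  (via 148)
102: 15  (via 132)
154: 17  (via 147)
150: 19  (via 132)
135: 21  (via 148)
123: 24  (via 148)
101: 28  (via 132)
139: 31  (via 147)
145: 33  (via 135)
Shortest route: 148 → 135 → 145 = 33 s.

33 s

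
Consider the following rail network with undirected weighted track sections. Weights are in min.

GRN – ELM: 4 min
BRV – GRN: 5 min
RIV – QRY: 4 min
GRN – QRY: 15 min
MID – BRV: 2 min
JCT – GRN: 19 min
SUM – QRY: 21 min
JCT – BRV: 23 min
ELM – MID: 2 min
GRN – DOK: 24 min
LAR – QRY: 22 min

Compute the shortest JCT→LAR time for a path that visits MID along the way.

Shortest JCT→MID: JCT → BRV → MID = 25
Best MID to LAR: MID → ELM → GRN → QRY → LAR costing 43
Total via MID: 25 + 43 = 68 min.

68 min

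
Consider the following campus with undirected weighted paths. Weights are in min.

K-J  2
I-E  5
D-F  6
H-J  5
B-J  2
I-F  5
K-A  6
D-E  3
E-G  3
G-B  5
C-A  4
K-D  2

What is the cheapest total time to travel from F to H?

Settle nodes by increasing distance from F:
F: 0
I: 5  (via F)
D: 6  (via F)
K: 8  (via D)
E: 9  (via D)
J: 10  (via K)
B: 12  (via J)
G: 12  (via E)
A: 14  (via K)
H: 15  (via J)
Shortest route: F → D → K → J → H = 15 min.

15 min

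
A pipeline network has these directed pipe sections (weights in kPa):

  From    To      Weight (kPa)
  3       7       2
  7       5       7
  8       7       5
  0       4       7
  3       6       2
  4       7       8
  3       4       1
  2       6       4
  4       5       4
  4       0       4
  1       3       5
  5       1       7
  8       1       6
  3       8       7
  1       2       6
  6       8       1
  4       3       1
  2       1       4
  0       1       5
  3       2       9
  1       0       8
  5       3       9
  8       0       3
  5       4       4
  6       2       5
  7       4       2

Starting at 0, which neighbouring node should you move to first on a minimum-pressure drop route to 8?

4

Compare a few routes:
0 - 4 - 3 - 6 - 8: 7+1+2+1 = 11
0 - 1 - 3 - 6 - 8: 5+5+2+1 = 13
The minimum is 11 kPa via 0 - 4 - 3 - 6 - 8.
So from 0 the first move is to 4.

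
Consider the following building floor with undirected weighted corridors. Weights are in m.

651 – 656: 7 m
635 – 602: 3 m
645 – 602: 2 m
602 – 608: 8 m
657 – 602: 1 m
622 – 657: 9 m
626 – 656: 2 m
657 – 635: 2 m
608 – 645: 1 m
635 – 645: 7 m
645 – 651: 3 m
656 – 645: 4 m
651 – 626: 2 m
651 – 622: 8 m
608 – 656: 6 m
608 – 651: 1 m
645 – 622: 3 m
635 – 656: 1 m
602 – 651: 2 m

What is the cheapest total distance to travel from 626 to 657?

5 m

Shortest distances from 626:
626: 0
651: 2  (via 626)
656: 2  (via 626)
635: 3  (via 656)
608: 3  (via 651)
645: 4  (via 608)
602: 4  (via 651)
657: 5  (via 635)
Shortest route: 626 → 656 → 635 → 657 = 5 m.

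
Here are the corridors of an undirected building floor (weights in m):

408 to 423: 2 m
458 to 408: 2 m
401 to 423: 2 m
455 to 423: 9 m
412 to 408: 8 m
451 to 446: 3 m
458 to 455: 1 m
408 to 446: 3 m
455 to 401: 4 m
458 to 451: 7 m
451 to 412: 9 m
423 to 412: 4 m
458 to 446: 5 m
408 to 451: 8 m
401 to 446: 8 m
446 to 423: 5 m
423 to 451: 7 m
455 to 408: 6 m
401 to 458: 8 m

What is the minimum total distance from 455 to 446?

6 m

Settle nodes by increasing distance from 455:
455: 0
458: 1  (via 455)
408: 3  (via 458)
401: 4  (via 455)
423: 5  (via 408)
446: 6  (via 458)
Shortest route: 455 → 458 → 446 = 6 m.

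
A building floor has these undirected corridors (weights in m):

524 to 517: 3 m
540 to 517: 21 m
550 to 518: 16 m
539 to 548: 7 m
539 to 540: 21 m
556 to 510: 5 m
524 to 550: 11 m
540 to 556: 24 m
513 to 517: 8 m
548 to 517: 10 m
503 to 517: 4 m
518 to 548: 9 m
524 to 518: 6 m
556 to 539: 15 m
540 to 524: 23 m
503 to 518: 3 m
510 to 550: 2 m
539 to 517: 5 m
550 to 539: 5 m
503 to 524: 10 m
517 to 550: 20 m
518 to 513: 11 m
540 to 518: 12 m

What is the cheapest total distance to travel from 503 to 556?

21 m

Candidate routes:
503 - 517 - 539 - 550 - 510 - 556: 4+5+5+2+5 = 21
503 - 517 - 539 - 556: 4+5+15 = 24
Cheapest is 503 - 517 - 539 - 550 - 510 - 556 at 21 m.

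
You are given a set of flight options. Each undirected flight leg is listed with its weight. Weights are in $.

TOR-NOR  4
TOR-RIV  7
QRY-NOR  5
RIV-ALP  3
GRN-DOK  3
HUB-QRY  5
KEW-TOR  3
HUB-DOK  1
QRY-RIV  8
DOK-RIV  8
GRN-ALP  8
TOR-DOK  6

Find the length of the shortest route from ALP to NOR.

$14

Shortest distances from ALP:
ALP: 0
RIV: 3  (via ALP)
GRN: 8  (via ALP)
TOR: 10  (via RIV)
QRY: 11  (via RIV)
DOK: 11  (via RIV)
HUB: 12  (via DOK)
KEW: 13  (via TOR)
NOR: 14  (via TOR)
Shortest route: ALP–RIV–TOR–NOR = $14.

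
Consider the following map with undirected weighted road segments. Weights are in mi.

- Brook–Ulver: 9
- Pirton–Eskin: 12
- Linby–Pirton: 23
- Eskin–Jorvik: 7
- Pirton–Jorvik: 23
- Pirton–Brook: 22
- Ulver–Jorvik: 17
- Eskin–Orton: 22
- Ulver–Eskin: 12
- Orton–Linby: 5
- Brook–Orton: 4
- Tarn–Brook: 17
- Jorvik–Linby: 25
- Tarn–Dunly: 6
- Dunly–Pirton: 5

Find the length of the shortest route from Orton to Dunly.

27 mi

Running Dijkstra from Orton:
Orton: 0
Brook: 4  (via Orton)
Linby: 5  (via Orton)
Ulver: 13  (via Brook)
Tarn: 21  (via Brook)
Eskin: 22  (via Orton)
Pirton: 26  (via Brook)
Dunly: 27  (via Tarn)
Shortest route: Orton → Brook → Tarn → Dunly = 27 mi.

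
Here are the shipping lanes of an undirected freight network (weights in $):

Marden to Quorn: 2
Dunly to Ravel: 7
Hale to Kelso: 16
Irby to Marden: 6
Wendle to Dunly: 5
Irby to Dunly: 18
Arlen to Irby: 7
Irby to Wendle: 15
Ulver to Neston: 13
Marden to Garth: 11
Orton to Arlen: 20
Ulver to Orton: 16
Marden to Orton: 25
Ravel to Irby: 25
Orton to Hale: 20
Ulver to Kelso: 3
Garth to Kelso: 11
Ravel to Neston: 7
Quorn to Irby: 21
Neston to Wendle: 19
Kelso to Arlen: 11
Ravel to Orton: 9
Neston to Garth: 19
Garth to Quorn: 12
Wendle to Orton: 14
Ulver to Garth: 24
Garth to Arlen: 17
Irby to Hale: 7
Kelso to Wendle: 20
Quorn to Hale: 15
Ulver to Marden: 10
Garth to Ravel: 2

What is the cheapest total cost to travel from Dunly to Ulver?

Running Dijkstra from Dunly:
Dunly: 0
Wendle: 5  (via Dunly)
Ravel: 7  (via Dunly)
Garth: 9  (via Ravel)
Neston: 14  (via Ravel)
Orton: 16  (via Ravel)
Irby: 18  (via Dunly)
Kelso: 20  (via Garth)
Marden: 20  (via Garth)
Quorn: 21  (via Garth)
Ulver: 23  (via Kelso)
Shortest route: Dunly–Ravel–Garth–Kelso–Ulver = $23.

$23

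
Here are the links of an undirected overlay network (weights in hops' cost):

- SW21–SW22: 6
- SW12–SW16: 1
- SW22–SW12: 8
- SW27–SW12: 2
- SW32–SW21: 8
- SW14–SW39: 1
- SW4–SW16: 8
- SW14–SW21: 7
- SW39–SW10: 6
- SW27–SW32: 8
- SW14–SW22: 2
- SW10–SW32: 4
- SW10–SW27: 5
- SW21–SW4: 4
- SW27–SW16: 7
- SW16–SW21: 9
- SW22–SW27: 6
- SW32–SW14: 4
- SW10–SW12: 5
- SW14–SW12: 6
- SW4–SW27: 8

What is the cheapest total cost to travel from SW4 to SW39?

Compare a few routes:
SW4–SW21–SW22–SW14–SW39: 4+6+2+1 = 13
SW4–SW21–SW14–SW39: 4+7+1 = 12
SW4–SW16–SW12–SW14–SW39: 8+1+6+1 = 16
The minimum is 12 hops' cost via SW4–SW21–SW14–SW39.

12 hops' cost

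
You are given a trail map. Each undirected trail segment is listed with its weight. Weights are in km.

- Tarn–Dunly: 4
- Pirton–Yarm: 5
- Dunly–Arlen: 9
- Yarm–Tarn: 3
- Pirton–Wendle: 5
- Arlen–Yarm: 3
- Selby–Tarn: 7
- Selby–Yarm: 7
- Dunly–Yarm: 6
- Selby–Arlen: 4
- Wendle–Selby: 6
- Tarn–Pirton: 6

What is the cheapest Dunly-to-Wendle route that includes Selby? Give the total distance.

17 km

Shortest Dunly→Selby: Dunly–Tarn–Selby = 11
Best Selby to Wendle: Selby–Wendle costing 6
Total via Selby: 11 + 6 = 17 km.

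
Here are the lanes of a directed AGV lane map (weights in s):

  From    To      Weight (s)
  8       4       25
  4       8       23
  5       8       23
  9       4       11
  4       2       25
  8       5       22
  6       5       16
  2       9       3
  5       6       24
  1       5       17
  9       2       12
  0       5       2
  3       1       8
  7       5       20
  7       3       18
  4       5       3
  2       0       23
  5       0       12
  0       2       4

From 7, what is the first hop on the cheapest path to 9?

5

Candidate routes:
7 → 3 → 1 → 5 → 0 → 2 → 9: 18+8+17+12+4+3 = 62
7 → 5 → 0 → 2 → 9: 20+12+4+3 = 39
7 → 5 → 8 → 4 → 2 → 9: 20+23+25+25+3 = 96
The minimum is 39 s via 7 → 5 → 0 → 2 → 9.
So from 7 the first move is to 5.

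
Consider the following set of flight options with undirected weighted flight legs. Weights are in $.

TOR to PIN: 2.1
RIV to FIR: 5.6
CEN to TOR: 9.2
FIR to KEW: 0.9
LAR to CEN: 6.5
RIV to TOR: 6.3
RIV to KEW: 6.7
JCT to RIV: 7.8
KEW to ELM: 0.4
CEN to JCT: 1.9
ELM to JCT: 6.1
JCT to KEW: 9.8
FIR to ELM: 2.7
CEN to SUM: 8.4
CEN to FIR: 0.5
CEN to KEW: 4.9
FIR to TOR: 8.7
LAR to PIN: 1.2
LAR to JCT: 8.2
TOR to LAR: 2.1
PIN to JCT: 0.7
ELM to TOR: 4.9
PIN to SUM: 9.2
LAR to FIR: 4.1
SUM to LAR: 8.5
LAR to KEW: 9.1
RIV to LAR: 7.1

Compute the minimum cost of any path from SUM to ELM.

$10.2

Running Dijkstra from SUM:
SUM: 0
CEN: 8.4  (via SUM)
LAR: 8.5  (via SUM)
FIR: 8.9  (via CEN)
PIN: 9.2  (via SUM)
KEW: 9.8  (via FIR)
JCT: 9.9  (via PIN)
ELM: 10.2  (via KEW)
Shortest route: SUM–CEN–FIR–KEW–ELM = $10.2.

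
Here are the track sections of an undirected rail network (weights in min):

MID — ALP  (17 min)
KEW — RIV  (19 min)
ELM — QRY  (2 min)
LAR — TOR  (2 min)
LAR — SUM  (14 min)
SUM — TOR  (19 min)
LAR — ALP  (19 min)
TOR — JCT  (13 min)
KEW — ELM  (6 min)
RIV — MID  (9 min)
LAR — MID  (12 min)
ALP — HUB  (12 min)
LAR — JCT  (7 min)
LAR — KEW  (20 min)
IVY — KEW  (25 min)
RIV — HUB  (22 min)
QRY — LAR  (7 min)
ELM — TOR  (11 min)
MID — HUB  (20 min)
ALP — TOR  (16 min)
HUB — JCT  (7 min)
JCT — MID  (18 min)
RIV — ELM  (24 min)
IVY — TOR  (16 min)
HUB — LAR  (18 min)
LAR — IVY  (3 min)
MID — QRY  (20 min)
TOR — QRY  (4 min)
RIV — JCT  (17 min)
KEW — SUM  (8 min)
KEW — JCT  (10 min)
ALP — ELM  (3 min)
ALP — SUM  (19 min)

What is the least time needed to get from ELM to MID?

20 min

Running Dijkstra from ELM:
ELM: 0
QRY: 2  (via ELM)
ALP: 3  (via ELM)
TOR: 6  (via QRY)
KEW: 6  (via ELM)
LAR: 8  (via TOR)
IVY: 11  (via LAR)
SUM: 14  (via KEW)
HUB: 15  (via ALP)
JCT: 15  (via LAR)
MID: 20  (via ALP)
Shortest route: ELM–ALP–MID = 20 min.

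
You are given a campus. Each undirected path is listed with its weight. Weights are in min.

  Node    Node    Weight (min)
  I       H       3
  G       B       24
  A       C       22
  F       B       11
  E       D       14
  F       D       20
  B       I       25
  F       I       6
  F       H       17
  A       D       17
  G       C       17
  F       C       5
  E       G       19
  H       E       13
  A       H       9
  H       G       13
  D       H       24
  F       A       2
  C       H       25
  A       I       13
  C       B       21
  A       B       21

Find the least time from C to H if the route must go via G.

30 min

Best C to G: C → G costing 17
Best G to H: G → H costing 13
Total via G: 17 + 13 = 30 min.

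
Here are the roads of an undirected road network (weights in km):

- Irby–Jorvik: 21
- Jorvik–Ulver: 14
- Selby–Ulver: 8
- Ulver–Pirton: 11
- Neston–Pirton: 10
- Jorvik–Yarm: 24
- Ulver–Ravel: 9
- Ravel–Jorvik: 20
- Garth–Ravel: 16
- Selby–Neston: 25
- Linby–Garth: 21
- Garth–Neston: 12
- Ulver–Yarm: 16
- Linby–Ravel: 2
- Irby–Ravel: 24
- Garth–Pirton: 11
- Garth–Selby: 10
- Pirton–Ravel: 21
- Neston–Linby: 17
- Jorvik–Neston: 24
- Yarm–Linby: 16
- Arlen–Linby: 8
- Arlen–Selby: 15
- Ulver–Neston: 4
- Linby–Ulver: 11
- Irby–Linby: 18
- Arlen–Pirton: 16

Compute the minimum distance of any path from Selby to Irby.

37 km

Running Dijkstra from Selby:
Selby: 0
Ulver: 8  (via Selby)
Garth: 10  (via Selby)
Neston: 12  (via Ulver)
Arlen: 15  (via Selby)
Ravel: 17  (via Ulver)
Linby: 19  (via Ulver)
Pirton: 19  (via Ulver)
Jorvik: 22  (via Ulver)
Yarm: 24  (via Ulver)
Irby: 37  (via Linby)
Shortest route: Selby–Ulver–Linby–Irby = 37 km.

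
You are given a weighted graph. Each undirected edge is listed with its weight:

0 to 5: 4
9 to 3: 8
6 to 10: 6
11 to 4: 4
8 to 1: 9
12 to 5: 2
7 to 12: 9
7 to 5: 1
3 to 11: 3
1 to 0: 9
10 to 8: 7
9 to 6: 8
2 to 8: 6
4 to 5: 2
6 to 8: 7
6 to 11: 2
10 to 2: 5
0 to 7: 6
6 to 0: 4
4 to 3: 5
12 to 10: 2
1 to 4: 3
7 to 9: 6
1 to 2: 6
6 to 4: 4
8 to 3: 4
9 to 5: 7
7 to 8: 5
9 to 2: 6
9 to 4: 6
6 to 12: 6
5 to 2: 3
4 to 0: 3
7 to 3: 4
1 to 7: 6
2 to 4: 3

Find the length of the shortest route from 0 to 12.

Enumerating some paths:
0–4–5–12: 3+2+2 = 7
0–7–5–12: 6+1+2 = 9
0–5–12: 4+2 = 6
Cheapest is 0–5–12 at 6.

6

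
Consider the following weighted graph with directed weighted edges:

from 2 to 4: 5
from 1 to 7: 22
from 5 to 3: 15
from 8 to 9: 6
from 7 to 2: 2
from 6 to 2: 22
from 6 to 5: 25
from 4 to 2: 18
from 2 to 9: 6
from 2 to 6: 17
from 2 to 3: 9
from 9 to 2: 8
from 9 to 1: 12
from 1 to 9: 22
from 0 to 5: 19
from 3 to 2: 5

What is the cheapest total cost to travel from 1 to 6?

Shortest distances from 1:
1: 0
7: 22  (via 1)
9: 22  (via 1)
2: 24  (via 7)
4: 29  (via 2)
3: 33  (via 2)
6: 41  (via 2)
Shortest route: 1–7–2–6 = 41.

41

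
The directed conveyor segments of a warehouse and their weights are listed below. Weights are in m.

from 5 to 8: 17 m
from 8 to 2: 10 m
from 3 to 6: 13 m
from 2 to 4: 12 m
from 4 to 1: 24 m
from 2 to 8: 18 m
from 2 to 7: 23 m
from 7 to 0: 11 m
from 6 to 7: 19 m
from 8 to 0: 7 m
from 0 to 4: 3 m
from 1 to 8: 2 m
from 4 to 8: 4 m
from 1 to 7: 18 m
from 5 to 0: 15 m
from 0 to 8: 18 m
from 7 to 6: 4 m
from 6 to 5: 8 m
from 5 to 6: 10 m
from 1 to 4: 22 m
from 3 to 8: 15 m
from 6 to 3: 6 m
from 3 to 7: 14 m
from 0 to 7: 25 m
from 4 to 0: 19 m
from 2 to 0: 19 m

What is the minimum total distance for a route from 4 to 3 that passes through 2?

47 m

Shortest 4→2: 4 → 8 → 2 = 14
Best 2 to 3: 2 → 7 → 6 → 3 costing 33
Total via 2: 14 + 33 = 47 m.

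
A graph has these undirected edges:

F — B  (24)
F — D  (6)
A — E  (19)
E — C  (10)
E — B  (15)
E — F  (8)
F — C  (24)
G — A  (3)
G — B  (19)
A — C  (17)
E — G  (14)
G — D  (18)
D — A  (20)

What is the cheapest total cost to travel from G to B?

Shortest distances from G:
G: 0
A: 3  (via G)
E: 14  (via G)
D: 18  (via G)
B: 19  (via G)
Shortest route: G → B = 19.

19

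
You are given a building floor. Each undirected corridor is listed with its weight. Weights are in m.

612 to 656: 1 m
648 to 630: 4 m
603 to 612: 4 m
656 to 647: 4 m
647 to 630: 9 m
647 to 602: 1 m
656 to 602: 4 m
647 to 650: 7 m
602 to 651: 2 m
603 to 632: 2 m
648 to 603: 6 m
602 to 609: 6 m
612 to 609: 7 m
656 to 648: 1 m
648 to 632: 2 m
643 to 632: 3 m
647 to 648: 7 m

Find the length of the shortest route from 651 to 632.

9 m

Enumerating some paths:
651 → 602 → 647 → 656 → 648 → 632: 2+1+4+1+2 = 10
651 → 602 → 647 → 648 → 632: 2+1+7+2 = 12
651 → 602 → 656 → 648 → 632: 2+4+1+2 = 9
The minimum is 9 m via 651 → 602 → 656 → 648 → 632.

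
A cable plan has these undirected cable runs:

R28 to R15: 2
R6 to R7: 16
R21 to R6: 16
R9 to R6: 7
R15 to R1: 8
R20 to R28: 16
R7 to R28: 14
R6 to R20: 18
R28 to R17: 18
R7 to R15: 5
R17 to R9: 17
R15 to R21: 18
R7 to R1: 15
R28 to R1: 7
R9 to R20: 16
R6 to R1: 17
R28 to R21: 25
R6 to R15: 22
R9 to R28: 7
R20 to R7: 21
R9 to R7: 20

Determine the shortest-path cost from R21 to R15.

Running Dijkstra from R21:
R21: 0
R6: 16  (via R21)
R15: 18  (via R21)
Shortest route: R21 → R15 = 18.

18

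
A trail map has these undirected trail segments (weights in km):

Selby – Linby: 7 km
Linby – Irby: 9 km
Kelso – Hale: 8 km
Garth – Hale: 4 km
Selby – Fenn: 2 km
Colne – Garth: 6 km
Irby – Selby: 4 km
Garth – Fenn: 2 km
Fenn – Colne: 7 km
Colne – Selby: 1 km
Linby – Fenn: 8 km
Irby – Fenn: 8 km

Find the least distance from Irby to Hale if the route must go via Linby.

Shortest Irby→Linby: Irby → Linby = 9
Shortest Linby→Hale: Linby → Fenn → Garth → Hale = 14
Total via Linby: 9 + 14 = 23 km.

23 km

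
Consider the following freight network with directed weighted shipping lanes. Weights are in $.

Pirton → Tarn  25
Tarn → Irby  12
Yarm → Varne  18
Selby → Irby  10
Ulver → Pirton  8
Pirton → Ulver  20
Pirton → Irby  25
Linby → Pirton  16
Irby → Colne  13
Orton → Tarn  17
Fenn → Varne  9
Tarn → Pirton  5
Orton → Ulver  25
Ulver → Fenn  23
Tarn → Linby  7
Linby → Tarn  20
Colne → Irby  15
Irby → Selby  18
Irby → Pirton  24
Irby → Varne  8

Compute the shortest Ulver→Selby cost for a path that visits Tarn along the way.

Shortest Ulver→Tarn: Ulver → Pirton → Tarn = 33
Best Tarn to Selby: Tarn → Irby → Selby costing 30
Total via Tarn: 33 + 30 = $63.

$63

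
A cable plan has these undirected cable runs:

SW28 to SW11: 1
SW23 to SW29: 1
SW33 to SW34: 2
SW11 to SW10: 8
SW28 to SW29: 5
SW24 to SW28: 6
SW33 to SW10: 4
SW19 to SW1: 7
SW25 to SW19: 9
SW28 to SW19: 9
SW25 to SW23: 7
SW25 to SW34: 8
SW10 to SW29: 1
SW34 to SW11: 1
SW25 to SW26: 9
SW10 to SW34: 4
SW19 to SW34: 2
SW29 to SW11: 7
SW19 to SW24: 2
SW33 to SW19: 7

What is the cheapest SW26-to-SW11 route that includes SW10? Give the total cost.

Best SW26 to SW10: SW26 → SW25 → SW23 → SW29 → SW10 costing 18
Best SW10 to SW11: SW10 → SW34 → SW11 costing 5
Total via SW10: 18 + 5 = 23.

23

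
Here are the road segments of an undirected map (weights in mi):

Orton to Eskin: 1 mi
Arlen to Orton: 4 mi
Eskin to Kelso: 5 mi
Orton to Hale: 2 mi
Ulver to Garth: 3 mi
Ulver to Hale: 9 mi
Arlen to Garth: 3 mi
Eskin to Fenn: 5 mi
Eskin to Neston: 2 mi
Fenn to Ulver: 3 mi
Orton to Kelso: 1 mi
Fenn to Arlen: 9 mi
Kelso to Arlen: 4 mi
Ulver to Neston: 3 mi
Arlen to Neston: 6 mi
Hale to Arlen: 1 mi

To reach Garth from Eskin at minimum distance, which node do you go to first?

Orton

Candidate routes:
Eskin - Orton - Hale - Arlen - Garth: 1+2+1+3 = 7
Eskin - Orton - Kelso - Arlen - Garth: 1+1+4+3 = 9
Eskin - Neston - Ulver - Garth: 2+3+3 = 8
Eskin - Orton - Arlen - Garth: 1+4+3 = 8
Cheapest is Eskin - Orton - Hale - Arlen - Garth at 7 mi.
So from Eskin the first move is to Orton.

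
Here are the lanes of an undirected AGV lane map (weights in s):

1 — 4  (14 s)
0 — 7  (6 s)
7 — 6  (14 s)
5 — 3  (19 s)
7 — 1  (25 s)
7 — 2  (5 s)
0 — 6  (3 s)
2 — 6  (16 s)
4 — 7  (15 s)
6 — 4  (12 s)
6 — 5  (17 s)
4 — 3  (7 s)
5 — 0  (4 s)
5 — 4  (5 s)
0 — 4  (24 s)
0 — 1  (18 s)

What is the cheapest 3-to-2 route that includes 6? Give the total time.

Shortest 3→6: 3–4–6 = 19
Shortest 6→2: 6–0–7–2 = 14
Total via 6: 19 + 14 = 33 s.

33 s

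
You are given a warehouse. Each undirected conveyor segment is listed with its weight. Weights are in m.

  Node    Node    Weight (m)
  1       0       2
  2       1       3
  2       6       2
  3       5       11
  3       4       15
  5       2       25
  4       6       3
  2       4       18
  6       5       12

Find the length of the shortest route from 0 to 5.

Running Dijkstra from 0:
0: 0
1: 2  (via 0)
2: 5  (via 1)
6: 7  (via 2)
4: 10  (via 6)
5: 19  (via 6)
Shortest route: 0–1–2–6–5 = 19 m.

19 m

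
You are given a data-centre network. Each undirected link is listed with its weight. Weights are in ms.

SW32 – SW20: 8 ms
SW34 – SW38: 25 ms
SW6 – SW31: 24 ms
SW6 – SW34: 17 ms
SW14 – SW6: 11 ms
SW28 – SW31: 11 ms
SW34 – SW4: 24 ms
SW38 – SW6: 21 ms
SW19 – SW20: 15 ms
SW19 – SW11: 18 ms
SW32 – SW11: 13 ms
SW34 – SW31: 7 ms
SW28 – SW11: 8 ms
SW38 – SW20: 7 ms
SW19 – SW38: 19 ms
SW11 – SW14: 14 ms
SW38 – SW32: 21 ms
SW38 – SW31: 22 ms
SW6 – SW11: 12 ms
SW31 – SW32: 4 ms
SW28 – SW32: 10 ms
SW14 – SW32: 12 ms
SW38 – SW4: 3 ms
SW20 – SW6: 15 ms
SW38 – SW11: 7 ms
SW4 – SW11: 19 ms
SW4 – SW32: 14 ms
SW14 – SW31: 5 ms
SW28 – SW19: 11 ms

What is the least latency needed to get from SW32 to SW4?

14 ms

Settle nodes by increasing distance from SW32:
SW32: 0
SW31: 4  (via SW32)
SW20: 8  (via SW32)
SW14: 9  (via SW31)
SW28: 10  (via SW32)
SW34: 11  (via SW31)
SW11: 13  (via SW32)
SW4: 14  (via SW32)
Shortest route: SW32–SW4 = 14 ms.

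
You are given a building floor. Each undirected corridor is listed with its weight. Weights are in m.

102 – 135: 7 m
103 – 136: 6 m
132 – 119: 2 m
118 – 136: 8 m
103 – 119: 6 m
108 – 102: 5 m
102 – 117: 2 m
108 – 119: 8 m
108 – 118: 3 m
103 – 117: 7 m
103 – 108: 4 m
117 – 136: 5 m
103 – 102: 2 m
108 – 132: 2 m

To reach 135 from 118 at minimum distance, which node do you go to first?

Enumerating some paths:
118–108–132–119–103–102–135: 3+2+2+6+2+7 = 22
118–108–103–102–135: 3+4+2+7 = 16
118–108–102–135: 3+5+7 = 15
Cheapest is 118–108–102–135 at 15 m.
So from 118 the first move is to 108.

108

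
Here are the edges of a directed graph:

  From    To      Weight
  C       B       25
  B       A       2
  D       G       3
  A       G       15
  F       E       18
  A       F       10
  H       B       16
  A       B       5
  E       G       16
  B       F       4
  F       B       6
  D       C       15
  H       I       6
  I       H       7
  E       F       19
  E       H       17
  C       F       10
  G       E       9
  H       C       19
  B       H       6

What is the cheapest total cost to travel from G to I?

Running Dijkstra from G:
G: 0
E: 9  (via G)
H: 26  (via E)
F: 28  (via E)
I: 32  (via H)
Shortest route: G–E–H–I = 32.

32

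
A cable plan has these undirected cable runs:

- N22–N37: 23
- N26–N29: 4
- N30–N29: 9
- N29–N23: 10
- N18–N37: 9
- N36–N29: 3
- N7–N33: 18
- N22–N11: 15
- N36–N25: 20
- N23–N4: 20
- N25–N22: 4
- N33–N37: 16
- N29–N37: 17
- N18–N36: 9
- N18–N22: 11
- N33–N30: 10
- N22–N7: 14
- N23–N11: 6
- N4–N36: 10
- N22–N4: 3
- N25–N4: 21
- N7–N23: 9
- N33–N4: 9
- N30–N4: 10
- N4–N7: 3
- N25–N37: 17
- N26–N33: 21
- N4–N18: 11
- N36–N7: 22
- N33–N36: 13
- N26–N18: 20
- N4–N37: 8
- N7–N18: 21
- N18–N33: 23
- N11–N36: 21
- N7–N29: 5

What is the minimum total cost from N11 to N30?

25

Running Dijkstra from N11:
N11: 0
N23: 6  (via N11)
N22: 15  (via N11)
N7: 15  (via N23)
N29: 16  (via N23)
N4: 18  (via N22)
N25: 19  (via N22)
N36: 19  (via N29)
N26: 20  (via N29)
N30: 25  (via N29)
Shortest route: N11 → N23 → N29 → N30 = 25.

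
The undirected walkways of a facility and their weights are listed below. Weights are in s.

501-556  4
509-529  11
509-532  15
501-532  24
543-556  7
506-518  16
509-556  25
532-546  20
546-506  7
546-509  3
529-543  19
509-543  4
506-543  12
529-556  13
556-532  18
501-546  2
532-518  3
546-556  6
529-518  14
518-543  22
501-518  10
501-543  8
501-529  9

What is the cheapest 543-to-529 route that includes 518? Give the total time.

32 s

Shortest 543→518: 543–501–518 = 18
Best 518 to 529: 518–529 costing 14
Total via 518: 18 + 14 = 32 s.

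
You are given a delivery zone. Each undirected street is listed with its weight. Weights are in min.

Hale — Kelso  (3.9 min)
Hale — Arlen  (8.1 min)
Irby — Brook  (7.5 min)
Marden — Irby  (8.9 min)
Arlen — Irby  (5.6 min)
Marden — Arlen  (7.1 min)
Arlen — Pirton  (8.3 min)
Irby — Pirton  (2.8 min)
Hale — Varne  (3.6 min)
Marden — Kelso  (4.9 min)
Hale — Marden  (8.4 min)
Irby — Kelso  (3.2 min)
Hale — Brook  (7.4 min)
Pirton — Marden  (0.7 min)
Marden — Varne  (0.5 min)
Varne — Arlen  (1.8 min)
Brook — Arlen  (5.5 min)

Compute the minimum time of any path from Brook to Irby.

7.5 min

Settle nodes by increasing distance from Brook:
Brook: 0
Arlen: 5.5  (via Brook)
Varne: 7.3  (via Arlen)
Hale: 7.4  (via Brook)
Irby: 7.5  (via Brook)
Shortest route: Brook → Irby = 7.5 min.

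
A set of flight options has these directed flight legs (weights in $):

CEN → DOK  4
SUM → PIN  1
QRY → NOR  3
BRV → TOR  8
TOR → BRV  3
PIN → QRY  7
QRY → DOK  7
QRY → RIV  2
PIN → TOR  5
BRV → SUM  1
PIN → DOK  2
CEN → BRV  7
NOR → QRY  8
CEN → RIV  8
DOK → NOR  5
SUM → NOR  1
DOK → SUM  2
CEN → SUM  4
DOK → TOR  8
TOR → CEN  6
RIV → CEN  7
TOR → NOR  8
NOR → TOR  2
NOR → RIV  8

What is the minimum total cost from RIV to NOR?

Shortest distances from RIV:
RIV: 0
CEN: 7  (via RIV)
SUM: 11  (via CEN)
DOK: 11  (via CEN)
PIN: 12  (via SUM)
NOR: 12  (via SUM)
Shortest route: RIV → CEN → SUM → NOR = $12.

$12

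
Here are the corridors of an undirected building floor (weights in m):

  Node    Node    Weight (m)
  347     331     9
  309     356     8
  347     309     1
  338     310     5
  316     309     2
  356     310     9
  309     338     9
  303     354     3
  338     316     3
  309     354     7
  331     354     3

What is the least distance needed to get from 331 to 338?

Candidate routes:
331 - 354 - 309 - 338: 3+7+9 = 19
331 - 354 - 309 - 316 - 338: 3+7+2+3 = 15
Cheapest is 331 - 354 - 309 - 316 - 338 at 15 m.

15 m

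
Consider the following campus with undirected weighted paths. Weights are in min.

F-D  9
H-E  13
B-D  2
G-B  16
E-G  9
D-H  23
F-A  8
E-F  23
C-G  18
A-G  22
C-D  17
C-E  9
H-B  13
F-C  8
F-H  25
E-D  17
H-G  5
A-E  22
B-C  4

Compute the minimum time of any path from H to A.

27 min

Enumerating some paths:
H–F–A: 25+8 = 33
H–B–D–F–A: 13+2+9+8 = 32
H–G–A: 5+22 = 27
Cheapest is H–G–A at 27 min.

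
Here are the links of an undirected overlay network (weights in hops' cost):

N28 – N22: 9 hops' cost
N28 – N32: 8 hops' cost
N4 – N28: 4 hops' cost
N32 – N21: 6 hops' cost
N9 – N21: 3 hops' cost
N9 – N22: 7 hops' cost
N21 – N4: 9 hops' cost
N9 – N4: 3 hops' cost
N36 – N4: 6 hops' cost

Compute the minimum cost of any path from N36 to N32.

18 hops' cost

Candidate routes:
N36–N4–N21–N32: 6+9+6 = 21
N36–N4–N9–N22–N28–N32: 6+3+7+9+8 = 33
N36–N4–N28–N32: 6+4+8 = 18
Cheapest is N36–N4–N28–N32 at 18 hops' cost.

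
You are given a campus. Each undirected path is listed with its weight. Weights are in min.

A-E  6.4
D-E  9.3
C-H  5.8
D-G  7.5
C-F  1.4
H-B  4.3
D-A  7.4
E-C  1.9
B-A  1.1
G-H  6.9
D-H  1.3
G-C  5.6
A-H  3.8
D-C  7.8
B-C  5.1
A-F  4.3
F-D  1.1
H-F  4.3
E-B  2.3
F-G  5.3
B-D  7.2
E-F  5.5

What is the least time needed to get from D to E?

Running Dijkstra from D:
D: 0
F: 1.1  (via D)
H: 1.3  (via D)
C: 2.5  (via F)
E: 4.4  (via C)
Shortest route: D–F–C–E = 4.4 min.

4.4 min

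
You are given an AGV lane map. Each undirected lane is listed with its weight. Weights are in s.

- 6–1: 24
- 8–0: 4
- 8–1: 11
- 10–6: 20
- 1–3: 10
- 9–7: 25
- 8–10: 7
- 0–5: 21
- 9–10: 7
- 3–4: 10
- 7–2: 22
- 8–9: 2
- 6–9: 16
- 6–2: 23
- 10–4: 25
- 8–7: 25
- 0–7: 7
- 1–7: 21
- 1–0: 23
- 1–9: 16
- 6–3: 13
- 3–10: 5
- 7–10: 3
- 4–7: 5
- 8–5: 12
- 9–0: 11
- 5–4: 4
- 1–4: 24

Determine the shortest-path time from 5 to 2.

Running Dijkstra from 5:
5: 0
4: 4  (via 5)
7: 9  (via 4)
8: 12  (via 5)
10: 12  (via 7)
3: 14  (via 4)
9: 14  (via 8)
0: 16  (via 7)
1: 23  (via 8)
6: 27  (via 3)
2: 31  (via 7)
Shortest route: 5 → 4 → 7 → 2 = 31 s.

31 s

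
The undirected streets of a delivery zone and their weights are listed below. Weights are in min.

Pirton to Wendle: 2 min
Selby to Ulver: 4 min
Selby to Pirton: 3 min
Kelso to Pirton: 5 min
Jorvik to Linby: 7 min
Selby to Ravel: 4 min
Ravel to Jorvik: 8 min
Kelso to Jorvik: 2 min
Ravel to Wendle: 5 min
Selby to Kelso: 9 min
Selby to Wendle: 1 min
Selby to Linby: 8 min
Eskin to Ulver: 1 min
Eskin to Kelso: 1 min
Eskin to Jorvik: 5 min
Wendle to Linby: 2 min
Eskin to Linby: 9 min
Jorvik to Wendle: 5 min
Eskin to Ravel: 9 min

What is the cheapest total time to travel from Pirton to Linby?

4 min

Settle nodes by increasing distance from Pirton:
Pirton: 0
Wendle: 2  (via Pirton)
Selby: 3  (via Pirton)
Linby: 4  (via Wendle)
Shortest route: Pirton–Wendle–Linby = 4 min.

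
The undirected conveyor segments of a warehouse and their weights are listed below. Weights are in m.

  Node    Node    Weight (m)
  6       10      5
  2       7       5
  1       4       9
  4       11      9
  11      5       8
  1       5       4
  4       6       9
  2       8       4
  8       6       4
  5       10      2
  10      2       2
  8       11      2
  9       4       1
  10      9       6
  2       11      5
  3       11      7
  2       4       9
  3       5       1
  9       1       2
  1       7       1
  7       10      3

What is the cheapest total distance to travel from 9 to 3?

Running Dijkstra from 9:
9: 0
4: 1  (via 9)
1: 2  (via 9)
7: 3  (via 1)
5: 6  (via 1)
10: 6  (via 9)
3: 7  (via 5)
Shortest route: 9 → 1 → 5 → 3 = 7 m.

7 m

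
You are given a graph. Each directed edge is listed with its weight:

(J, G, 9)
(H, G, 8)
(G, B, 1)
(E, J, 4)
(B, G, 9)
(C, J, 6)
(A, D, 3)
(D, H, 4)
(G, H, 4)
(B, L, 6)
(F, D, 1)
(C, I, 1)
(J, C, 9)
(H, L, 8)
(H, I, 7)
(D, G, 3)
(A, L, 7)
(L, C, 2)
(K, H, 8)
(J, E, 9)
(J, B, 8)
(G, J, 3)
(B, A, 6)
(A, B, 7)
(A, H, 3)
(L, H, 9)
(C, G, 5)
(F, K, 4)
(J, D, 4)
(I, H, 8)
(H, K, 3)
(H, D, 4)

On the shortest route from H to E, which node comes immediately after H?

Candidate routes:
H → L → C → J → E: 8+2+6+9 = 25
H → D → G → J → E: 4+3+3+9 = 19
H → L → C → G → J → E: 8+2+5+3+9 = 27
H → G → J → E: 8+3+9 = 20
The minimum is 19 via H → D → G → J → E.
So from H the first move is to D.

D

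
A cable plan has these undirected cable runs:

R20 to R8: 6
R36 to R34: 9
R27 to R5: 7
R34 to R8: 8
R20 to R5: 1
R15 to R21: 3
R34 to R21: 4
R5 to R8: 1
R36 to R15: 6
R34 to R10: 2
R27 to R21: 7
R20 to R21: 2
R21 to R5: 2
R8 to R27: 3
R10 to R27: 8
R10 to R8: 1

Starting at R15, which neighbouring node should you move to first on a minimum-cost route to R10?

Candidate routes:
R15 - R21 - R5 - R8 - R10: 3+2+1+1 = 7
R15 - R21 - R20 - R5 - R8 - R10: 3+2+1+1+1 = 8
R15 - R21 - R34 - R10: 3+4+2 = 9
Cheapest is R15 - R21 - R5 - R8 - R10 at 7.
So from R15 the first move is to R21.

R21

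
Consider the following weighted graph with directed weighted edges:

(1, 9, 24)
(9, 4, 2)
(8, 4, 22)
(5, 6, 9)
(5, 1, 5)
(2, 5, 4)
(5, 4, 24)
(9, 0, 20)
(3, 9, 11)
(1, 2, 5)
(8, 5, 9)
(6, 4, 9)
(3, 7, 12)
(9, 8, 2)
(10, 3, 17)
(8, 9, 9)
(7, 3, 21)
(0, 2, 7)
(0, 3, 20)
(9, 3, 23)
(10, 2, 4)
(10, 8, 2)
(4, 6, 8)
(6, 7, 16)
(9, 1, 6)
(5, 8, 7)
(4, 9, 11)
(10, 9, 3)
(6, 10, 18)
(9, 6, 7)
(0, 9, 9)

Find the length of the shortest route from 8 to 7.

32

Compare a few routes:
8 → 5 → 6 → 7: 9+9+16 = 34
8 → 9 → 6 → 7: 9+7+16 = 32
The minimum is 32 via 8 → 9 → 6 → 7.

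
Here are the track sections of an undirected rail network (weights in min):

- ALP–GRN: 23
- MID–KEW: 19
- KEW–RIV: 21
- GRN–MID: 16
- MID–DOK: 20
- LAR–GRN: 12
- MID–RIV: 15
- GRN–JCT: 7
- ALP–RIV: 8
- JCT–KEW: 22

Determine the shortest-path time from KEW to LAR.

41 min

Enumerating some paths:
KEW–JCT–GRN–LAR: 22+7+12 = 41
KEW–MID–GRN–LAR: 19+16+12 = 47
KEW–RIV–ALP–GRN–LAR: 21+8+23+12 = 64
The minimum is 41 min via KEW–JCT–GRN–LAR.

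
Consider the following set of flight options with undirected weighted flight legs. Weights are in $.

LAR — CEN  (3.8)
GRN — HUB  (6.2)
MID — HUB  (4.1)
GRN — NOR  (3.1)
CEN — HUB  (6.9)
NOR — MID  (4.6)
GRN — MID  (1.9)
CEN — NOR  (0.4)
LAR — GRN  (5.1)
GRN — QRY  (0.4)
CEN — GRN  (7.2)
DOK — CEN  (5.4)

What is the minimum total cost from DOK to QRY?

$9.3

Settle nodes by increasing distance from DOK:
DOK: 0
CEN: 5.4  (via DOK)
NOR: 5.8  (via CEN)
GRN: 8.9  (via NOR)
LAR: 9.2  (via CEN)
QRY: 9.3  (via GRN)
Shortest route: DOK → CEN → NOR → GRN → QRY = $9.3.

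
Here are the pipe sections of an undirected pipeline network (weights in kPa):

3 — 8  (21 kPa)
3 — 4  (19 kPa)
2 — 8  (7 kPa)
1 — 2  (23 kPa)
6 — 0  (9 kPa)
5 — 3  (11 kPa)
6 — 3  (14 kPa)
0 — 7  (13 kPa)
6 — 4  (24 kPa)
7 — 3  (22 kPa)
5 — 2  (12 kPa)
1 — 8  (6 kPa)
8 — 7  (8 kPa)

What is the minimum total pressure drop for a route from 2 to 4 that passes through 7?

Best 2 to 7: 2 → 8 → 7 costing 15
Shortest 7→4: 7 → 3 → 4 = 41
Total via 7: 15 + 41 = 56 kPa.

56 kPa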